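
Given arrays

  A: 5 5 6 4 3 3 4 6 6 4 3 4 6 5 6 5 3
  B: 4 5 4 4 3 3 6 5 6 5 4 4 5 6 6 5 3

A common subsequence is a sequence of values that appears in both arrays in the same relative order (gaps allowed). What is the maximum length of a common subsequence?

12

Pick 5 at A[1]=B[2] → 4 at A[4]=B[4] → 3 at A[5]=B[5] → 3 at A[6]=B[6] → 6 at A[8]=B[7] → 6 at A[9]=B[9] → 4 at A[10]=B[11] → 4 at A[12]=B[12] → 6 at A[13]=B[14] → 6 at A[15]=B[15] → 5 at A[16]=B[16] → 3 at A[17]=B[17]; all 12 values appear in both, in order. Since dp[17][17] = 12, nothing longer is possible.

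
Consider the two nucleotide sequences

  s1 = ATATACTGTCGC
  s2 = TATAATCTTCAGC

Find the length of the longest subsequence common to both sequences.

Pick A at s1[1]=s2[2], T at s1[2]=s2[3], A at s1[3]=s2[5], T at s1[4]=s2[6], C at s1[6]=s2[7], T at s1[7]=s2[8], T at s1[9]=s2[9], C at s1[10]=s2[10], G at s1[11]=s2[12], C at s1[12]=s2[13]; all 10 bases appear in both, in order. The LCS DP gives dp[12][13] = 10, so this is optimal.

10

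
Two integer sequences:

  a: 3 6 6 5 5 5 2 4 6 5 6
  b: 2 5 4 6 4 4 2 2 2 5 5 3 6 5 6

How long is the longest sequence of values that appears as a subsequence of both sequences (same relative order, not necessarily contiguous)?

Match 6 [2,4]; then 5 [4,10]; then 5 [5,11]; then 6 [9,13]; then 5 [10,14]; then 6 [11,15] — 6 values in the same relative order in both. The LCS DP gives dp[11][15] = 6, so this is optimal.

6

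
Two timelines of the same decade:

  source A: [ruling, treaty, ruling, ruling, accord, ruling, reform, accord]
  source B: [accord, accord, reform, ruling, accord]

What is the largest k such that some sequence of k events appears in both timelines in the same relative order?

3

Match accord at source A[5]=source B[2]; then ruling at source A[6]=source B[4]; then accord at source A[8]=source B[5] — 3 events in the same relative order in both, and the DP table's final entry dp[8][5] is also 3, so no common subsequence is longer.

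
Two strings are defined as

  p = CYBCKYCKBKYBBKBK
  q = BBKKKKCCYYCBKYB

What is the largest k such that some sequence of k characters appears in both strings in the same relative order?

Taking C (p #1, q #8), then Y (p #2, q #9), then Y (p #6, q #10), then C (p #7, q #11), then B (p #9, q #12), then K (p #10, q #13), then Y (p #11, q #14), then B (p #15, q #15) gives a common subsequence of length 8. Since dp[16][15] = 8, nothing longer is possible.

8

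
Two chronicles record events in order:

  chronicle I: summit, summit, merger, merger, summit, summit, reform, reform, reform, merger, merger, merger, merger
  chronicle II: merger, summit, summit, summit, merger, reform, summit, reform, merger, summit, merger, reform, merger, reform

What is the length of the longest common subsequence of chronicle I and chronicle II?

Taking summit (chronicle I #1, chronicle II #3); then summit (chronicle I #2, chronicle II #4); then merger (chronicle I #3, chronicle II #5); then summit (chronicle I #6, chronicle II #7); then reform (chronicle I #9, chronicle II #8); then merger (chronicle I #10, chronicle II #9); then merger (chronicle I #11, chronicle II #11); then merger (chronicle I #12, chronicle II #13) gives a common subsequence of length 8. Since dp[13][14] = 8, nothing longer is possible.

8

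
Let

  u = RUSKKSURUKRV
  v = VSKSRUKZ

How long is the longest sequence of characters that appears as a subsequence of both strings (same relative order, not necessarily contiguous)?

Let dp[i][j] be the LCS length of the first i characters of u and the first j characters of v. dp[i][j] = dp[i-1][j-1]+1 when the i-th and j-th characters match, else max(dp[i-1][j], dp[i][j-1]).
    ·  V  S  K  S  R  U  K  Z
 ·  0  0  0  0  0  0  0  0  0
 R  0  0  0  0  0  1  1  1  1
 U  0  0  0  0  0  1  2  2  2
 S  0  0  1  1  1  1  2  2  2
 K  0  0  1  2  2  2  2  3  3
 K  0  0  1  2  2  2  2  3  3
 S  0  0  1  2  3  3  3  3  3
 U  0  0  1  2  3  3  4  4  4
 R  0  0  1  2  3  4  4  4  4
 U  0  0  1  2  3  4  5  5  5
 K  0  0  1  2  3  4  5  6  6
 R  0  0  1  2  3  4  5  6  6
 V  0  1  1  2  3  4  5  6  6
dp[12][8] = 6. One LCS (by backtracking along matches): SKSRUK.

6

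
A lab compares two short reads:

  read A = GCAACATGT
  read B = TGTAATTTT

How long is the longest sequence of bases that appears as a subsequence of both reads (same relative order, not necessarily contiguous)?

5

Taking G at read A[1]=read B[2], A at read A[3]=read B[4], A at read A[4]=read B[5], T at read A[7]=read B[8], T at read A[9]=read B[9] gives a common subsequence of length 5, and the DP table's final entry dp[9][9] is also 5, so no common subsequence is longer.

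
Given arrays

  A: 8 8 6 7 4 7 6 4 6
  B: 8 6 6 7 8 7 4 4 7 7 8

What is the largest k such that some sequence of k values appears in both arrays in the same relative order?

Match 8 (A #1, B #1); then 8 (A #2, B #5); then 7 (A #4, B #6); then 4 (A #5, B #8); then 7 (A #6, B #10) — 5 values in the same relative order in both. The LCS DP gives dp[9][11] = 5, so this is optimal.

5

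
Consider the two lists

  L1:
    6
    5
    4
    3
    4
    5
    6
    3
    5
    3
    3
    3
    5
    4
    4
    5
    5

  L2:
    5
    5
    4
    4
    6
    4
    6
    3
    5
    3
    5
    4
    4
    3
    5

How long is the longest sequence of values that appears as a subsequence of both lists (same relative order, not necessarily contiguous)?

11

One common subsequence of length 11: 5 (L1 #2, L2 #2), 4 (L1 #3, L2 #4), 4 (L1 #5, L2 #6), 6 (L1 #7, L2 #7), 3 (L1 #8, L2 #8), 5 (L1 #9, L2 #9), 3 (L1 #12, L2 #10), 5 (L1 #13, L2 #11), 4 (L1 #14, L2 #12), 4 (L1 #15, L2 #13), 5 (L1 #17, L2 #15). Since dp[17][15] = 11, nothing longer is possible.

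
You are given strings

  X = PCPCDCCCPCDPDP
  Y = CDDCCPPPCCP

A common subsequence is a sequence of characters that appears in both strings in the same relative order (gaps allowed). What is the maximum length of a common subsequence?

Taking C [2,1] → D [5,3] → C [6,4] → C [7,5] → C [8,9] → C [10,10] → P [14,11] gives a common subsequence of length 7. dp[14][11] = 7 confirms this is the maximum.

7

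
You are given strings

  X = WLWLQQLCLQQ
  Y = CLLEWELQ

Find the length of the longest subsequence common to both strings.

4

One common subsequence of length 4: L (X #2, Y #3), W (X #3, Y #5), L (X #9, Y #7), Q (X #11, Y #8). The LCS DP gives dp[11][8] = 4, so this is optimal.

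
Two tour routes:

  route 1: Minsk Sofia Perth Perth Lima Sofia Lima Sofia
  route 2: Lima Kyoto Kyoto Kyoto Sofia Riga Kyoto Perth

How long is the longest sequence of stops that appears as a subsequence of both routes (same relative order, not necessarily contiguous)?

Pick Sofia [2,5]; then Perth [4,8]; all 2 stops appear in both, in order. Since dp[8][8] = 2, nothing longer is possible.

2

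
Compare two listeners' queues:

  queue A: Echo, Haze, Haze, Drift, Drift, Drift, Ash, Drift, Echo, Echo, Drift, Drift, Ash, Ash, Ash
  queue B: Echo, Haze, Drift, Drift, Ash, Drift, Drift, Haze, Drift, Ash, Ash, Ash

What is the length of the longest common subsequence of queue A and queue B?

Match Echo [1,1]; then Haze [3,2]; then Drift [5,3]; then Drift [6,4]; then Ash [7,5]; then Drift [8,6]; then Drift [11,7]; then Drift [12,9]; then Ash [13,10]; then Ash [14,11]; then Ash [15,12] — 11 songs in the same relative order in both. The LCS DP gives dp[15][12] = 11, so this is optimal.

11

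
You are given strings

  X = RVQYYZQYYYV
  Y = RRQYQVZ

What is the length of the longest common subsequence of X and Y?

5

Pick R [1,2] → Q [3,3] → Y [5,4] → Q [7,5] → V [11,6]; all 5 characters appear in both, in order. dp[11][7] = 5 confirms this is the maximum.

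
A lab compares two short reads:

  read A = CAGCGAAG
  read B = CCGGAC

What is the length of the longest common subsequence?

Let dp[i][j] be the LCS length of the first i bases of read A and the first j bases of read B. dp[i][j] = dp[i-1][j-1]+1 when the i-th and j-th bases match, else max(dp[i-1][j], dp[i][j-1]).
    ·  C  C  G  G  A  C
 ·  0  0  0  0  0  0  0
 C  0  1  1  1  1  1  1
 A  0  1  1  1  1  2  2
 G  0  1  1  2  2  2  2
 C  0  1  2  2  2  2  3
 G  0  1  2  3  3  3  3
 A  0  1  2  3  3  4  4
 A  0  1  2  3  3  4  4
 G  0  1  2  3  4  4  4
dp[8][6] = 4. One LCS (by backtracking along matches): CGGA.

4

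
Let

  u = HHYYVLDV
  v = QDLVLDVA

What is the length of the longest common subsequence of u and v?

Pick V at u[5]=v[4]; then L at u[6]=v[5]; then D at u[7]=v[6]; then V at u[8]=v[7]; all 4 characters appear in both, in order. Since dp[8][8] = 4, nothing longer is possible.

4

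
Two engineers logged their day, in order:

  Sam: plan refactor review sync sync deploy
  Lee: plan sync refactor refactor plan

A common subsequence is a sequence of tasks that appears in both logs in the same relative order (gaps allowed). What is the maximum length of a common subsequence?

2

Match plan [1,1], refactor [2,4] — 2 tasks in the same relative order in both, and the DP table's final entry dp[6][5] is also 2, so no common subsequence is longer.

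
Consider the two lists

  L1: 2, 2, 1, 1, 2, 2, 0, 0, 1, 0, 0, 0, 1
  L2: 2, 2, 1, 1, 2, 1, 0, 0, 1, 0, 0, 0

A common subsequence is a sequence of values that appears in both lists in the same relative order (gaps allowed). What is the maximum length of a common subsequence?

Pick 2 (L1 #1, L2 #1), then 2 (L1 #2, L2 #2), then 1 (L1 #3, L2 #3), then 1 (L1 #4, L2 #4), then 2 (L1 #5, L2 #5), then 0 (L1 #7, L2 #7), then 0 (L1 #8, L2 #8), then 1 (L1 #9, L2 #9), then 0 (L1 #10, L2 #10), then 0 (L1 #11, L2 #11), then 0 (L1 #12, L2 #12); all 11 values appear in both, in order. dp[13][12] = 11 confirms this is the maximum.

11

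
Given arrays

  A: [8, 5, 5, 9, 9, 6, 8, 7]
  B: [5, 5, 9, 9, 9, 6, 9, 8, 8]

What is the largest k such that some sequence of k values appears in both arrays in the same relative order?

Taking 5 (A #2, B #1), 5 (A #3, B #2), 9 (A #4, B #4), 9 (A #5, B #5), 6 (A #6, B #6), 8 (A #7, B #9) gives a common subsequence of length 6. Since dp[8][9] = 6, nothing longer is possible.

6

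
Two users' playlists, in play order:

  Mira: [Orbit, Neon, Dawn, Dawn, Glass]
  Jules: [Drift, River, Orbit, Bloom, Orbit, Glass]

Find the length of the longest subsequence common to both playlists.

Taking Orbit at Mira[1]=Jules[5], then Glass at Mira[5]=Jules[6] gives a common subsequence of length 2. Since dp[5][6] = 2, nothing longer is possible.

2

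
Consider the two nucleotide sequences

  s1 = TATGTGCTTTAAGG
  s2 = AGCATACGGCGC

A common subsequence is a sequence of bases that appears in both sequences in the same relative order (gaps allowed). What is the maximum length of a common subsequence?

7

One common subsequence of length 7: A (s1 #2, s2 #1) → G (s1 #6, s2 #2) → C (s1 #7, s2 #3) → T (s1 #10, s2 #5) → A (s1 #11, s2 #6) → G (s1 #13, s2 #9) → G (s1 #14, s2 #11). dp[14][12] = 7 confirms this is the maximum.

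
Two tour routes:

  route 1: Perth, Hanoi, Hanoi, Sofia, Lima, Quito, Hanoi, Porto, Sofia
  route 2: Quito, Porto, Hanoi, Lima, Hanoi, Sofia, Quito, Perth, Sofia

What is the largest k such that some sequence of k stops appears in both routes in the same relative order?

5

Taking Hanoi (route 1 #2, route 2 #3) → Hanoi (route 1 #3, route 2 #5) → Sofia (route 1 #4, route 2 #6) → Quito (route 1 #6, route 2 #7) → Sofia (route 1 #9, route 2 #9) gives a common subsequence of length 5. Since dp[9][9] = 5, nothing longer is possible.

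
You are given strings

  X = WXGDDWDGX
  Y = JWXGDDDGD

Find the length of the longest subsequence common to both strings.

7

Match W [1,2], X [2,3], G [3,4], D [4,5], D [5,6], D [7,7], G [8,8] — 7 characters in the same relative order in both. The LCS DP gives dp[9][9] = 7, so this is optimal.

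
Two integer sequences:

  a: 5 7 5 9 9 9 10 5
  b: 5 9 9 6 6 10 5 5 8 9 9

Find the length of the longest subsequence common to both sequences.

Match 5 at a[3]=b[1], 9 at a[4]=b[2], 9 at a[5]=b[3], 10 at a[7]=b[6], 5 at a[8]=b[8] — 5 values in the same relative order in both. Since dp[8][11] = 5, nothing longer is possible.

5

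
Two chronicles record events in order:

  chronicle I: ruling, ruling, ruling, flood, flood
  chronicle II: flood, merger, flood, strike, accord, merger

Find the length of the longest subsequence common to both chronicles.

2

Taking flood [4,1], flood [5,3] gives a common subsequence of length 2. Since dp[5][6] = 2, nothing longer is possible.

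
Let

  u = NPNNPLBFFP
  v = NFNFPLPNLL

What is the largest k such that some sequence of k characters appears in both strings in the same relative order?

5

One common subsequence of length 5: N [1,1], then N [3,3], then P [5,5], then L [6,6], then P [10,7], and the DP table's final entry dp[10][10] is also 5, so no common subsequence is longer.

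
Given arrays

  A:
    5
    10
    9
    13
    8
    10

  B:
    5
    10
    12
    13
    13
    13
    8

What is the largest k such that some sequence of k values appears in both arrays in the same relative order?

Taking 5 at A[1]=B[1], then 10 at A[2]=B[2], then 13 at A[4]=B[6], then 8 at A[5]=B[7] gives a common subsequence of length 4. The LCS DP gives dp[6][7] = 4, so this is optimal.

4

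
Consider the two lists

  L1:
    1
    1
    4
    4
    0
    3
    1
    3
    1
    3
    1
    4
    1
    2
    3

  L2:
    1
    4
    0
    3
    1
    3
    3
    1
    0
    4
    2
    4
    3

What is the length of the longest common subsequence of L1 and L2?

11

One common subsequence of length 11: 1 at L1[2]=L2[1] → 4 at L1[4]=L2[2] → 0 at L1[5]=L2[3] → 3 at L1[6]=L2[4] → 1 at L1[7]=L2[5] → 3 at L1[8]=L2[6] → 3 at L1[10]=L2[7] → 1 at L1[11]=L2[8] → 4 at L1[12]=L2[10] → 2 at L1[14]=L2[11] → 3 at L1[15]=L2[13]. The LCS DP gives dp[15][13] = 11, so this is optimal.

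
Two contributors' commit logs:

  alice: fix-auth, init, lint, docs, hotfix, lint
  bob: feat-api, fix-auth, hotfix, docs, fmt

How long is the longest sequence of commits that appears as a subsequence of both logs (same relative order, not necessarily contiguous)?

Pick fix-auth [1,2], then docs [4,4]; all 2 commits appear in both, in order. The LCS DP gives dp[6][5] = 2, so this is optimal.

2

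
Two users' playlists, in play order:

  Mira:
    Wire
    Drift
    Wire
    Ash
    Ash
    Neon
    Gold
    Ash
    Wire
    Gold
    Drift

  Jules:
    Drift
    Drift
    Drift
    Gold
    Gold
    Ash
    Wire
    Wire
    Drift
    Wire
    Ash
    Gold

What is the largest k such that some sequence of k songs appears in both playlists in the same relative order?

One common subsequence of length 5: Wire at Mira[1]=Jules[8] → Drift at Mira[2]=Jules[9] → Wire at Mira[3]=Jules[10] → Ash at Mira[8]=Jules[11] → Gold at Mira[10]=Jules[12]. dp[11][12] = 5 confirms this is the maximum.

5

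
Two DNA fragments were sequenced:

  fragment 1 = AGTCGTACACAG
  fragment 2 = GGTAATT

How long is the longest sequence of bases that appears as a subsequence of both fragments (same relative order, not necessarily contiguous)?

Taking G [2,1] → G [5,2] → T [6,3] → A [7,4] → A [9,5] gives a common subsequence of length 5, and the DP table's final entry dp[12][7] is also 5, so no common subsequence is longer.

5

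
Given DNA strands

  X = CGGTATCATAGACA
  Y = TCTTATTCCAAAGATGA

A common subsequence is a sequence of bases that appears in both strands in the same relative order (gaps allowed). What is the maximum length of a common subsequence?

10

Match C [1,2] → T [4,4] → A [5,5] → T [6,7] → C [7,9] → A [8,11] → A [10,12] → G [11,13] → A [12,14] → A [14,17] — 10 bases in the same relative order in both. The LCS DP gives dp[14][17] = 10, so this is optimal.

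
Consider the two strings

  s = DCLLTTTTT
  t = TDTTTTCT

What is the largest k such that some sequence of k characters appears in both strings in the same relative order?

Taking D [1,2]; then T [5,3]; then T [6,4]; then T [7,5]; then T [8,6]; then T [9,8] gives a common subsequence of length 6. dp[9][8] = 6 confirms this is the maximum.

6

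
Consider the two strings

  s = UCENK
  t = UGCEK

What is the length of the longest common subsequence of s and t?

One common subsequence of length 4: U (s #1, t #1) → C (s #2, t #3) → E (s #3, t #4) → K (s #5, t #5). The LCS DP gives dp[5][5] = 4, so this is optimal.

4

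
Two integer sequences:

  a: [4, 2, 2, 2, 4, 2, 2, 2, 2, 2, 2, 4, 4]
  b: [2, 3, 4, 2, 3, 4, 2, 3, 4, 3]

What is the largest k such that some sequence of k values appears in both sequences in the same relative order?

Let dp[i][j] be the LCS length of the first i values of a and the first j values of b. dp[i][j] = dp[i-1][j-1]+1 when the i-th and j-th values match, else max(dp[i-1][j], dp[i][j-1]).
    ·  2  3  4  2  3  4  2  3  4  3
 ·  0  0  0  0  0  0  0  0  0  0  0
 4  0  0  0  1  1  1  1  1  1  1  1
 2  0  1  1  1  2  2  2  2  2  2  2
 2  0  1  1  1  2  2  2  3  3  3  3
 2  0  1  1  1  2  2  2  3  3  3  3
 4  0  1  1  2  2  2  3  3  3  4  4
 2  0  1  1  2  3  3  3  4  4  4  4
 2  0  1  1  2  3  3  3  4  4  4  4
 2  0  1  1  2  3  3  3  4  4  4  4
 2  0  1  1  2  3  3  3  4  4  4  4
 2  0  1  1  2  3  3  3  4  4  4  4
 2  0  1  1  2  3  3  3  4  4  4  4
 4  0  1  1  2  3  3  4  4  4  5  5
 4  0  1  1  2  3  3  4  4  4  5  5
dp[13][10] = 5. One LCS (by backtracking along matches): 4, 2, 4, 2, 4.

5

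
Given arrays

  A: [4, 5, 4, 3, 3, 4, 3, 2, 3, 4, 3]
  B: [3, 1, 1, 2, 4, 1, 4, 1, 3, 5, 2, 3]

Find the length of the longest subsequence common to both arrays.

5

Pick 4 at A[1]=B[5], then 4 at A[3]=B[7], then 3 at A[4]=B[9], then 2 at A[8]=B[11], then 3 at A[11]=B[12]; all 5 values appear in both, in order, and the DP table's final entry dp[11][12] is also 5, so no common subsequence is longer.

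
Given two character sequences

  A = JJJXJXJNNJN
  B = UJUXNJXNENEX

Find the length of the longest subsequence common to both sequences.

Match J (A #1, B #2), then X (A #4, B #4), then J (A #5, B #6), then X (A #6, B #7), then N (A #8, B #8), then N (A #9, B #10) — 6 characters in the same relative order in both, and the DP table's final entry dp[11][12] is also 6, so no common subsequence is longer.

6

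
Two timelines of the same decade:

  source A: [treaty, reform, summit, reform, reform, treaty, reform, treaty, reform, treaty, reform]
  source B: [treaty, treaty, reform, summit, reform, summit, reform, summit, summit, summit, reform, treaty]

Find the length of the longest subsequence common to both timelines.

Match treaty [1,2] → reform [2,3] → summit [3,4] → reform [4,5] → reform [5,7] → reform [9,11] → treaty [10,12] — 7 events in the same relative order in both. The LCS DP gives dp[11][12] = 7, so this is optimal.

7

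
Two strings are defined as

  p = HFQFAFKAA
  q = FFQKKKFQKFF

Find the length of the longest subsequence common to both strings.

4

Taking F at p[2]=q[7], Q at p[3]=q[8], F at p[4]=q[10], F at p[6]=q[11] gives a common subsequence of length 4, and the DP table's final entry dp[9][11] is also 4, so no common subsequence is longer.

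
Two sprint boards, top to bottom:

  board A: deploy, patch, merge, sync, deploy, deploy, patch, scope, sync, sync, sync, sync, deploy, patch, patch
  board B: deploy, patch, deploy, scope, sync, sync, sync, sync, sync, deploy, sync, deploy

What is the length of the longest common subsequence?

9

Match deploy [1,1], then patch [2,2], then deploy [6,3], then scope [8,4], then sync [9,7], then sync [10,8], then sync [11,9], then sync [12,11], then deploy [13,12] — 9 tasks in the same relative order in both, and the DP table's final entry dp[15][12] is also 9, so no common subsequence is longer.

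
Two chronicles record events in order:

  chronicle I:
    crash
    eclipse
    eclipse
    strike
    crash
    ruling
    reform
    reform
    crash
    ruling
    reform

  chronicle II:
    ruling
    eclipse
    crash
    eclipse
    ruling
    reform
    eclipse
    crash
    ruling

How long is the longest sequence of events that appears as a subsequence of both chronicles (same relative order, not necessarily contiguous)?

6

Taking crash at chronicle I[1]=chronicle II[3], eclipse at chronicle I[3]=chronicle II[4], ruling at chronicle I[6]=chronicle II[5], reform at chronicle I[7]=chronicle II[6], crash at chronicle I[9]=chronicle II[8], ruling at chronicle I[10]=chronicle II[9] gives a common subsequence of length 6. Since dp[11][9] = 6, nothing longer is possible.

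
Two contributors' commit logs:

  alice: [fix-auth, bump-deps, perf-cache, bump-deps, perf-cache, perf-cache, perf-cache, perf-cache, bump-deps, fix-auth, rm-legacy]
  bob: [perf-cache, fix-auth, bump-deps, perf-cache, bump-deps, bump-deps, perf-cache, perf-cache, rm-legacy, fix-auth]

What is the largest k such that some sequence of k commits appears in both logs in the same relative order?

7

Match fix-auth at alice[1]=bob[2] → bump-deps at alice[2]=bob[3] → perf-cache at alice[3]=bob[4] → bump-deps at alice[4]=bob[6] → perf-cache at alice[5]=bob[7] → perf-cache at alice[6]=bob[8] → fix-auth at alice[10]=bob[10] — 7 commits in the same relative order in both. Since dp[11][10] = 7, nothing longer is possible.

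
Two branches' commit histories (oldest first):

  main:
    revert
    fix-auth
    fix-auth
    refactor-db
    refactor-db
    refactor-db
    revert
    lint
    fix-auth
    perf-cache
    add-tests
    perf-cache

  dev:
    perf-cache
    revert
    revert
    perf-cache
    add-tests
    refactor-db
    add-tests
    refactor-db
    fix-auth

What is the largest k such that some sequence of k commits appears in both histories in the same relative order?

4

One common subsequence of length 4: revert (main #1, dev #3) → refactor-db (main #4, dev #6) → refactor-db (main #6, dev #8) → fix-auth (main #9, dev #9), and the DP table's final entry dp[12][9] is also 4, so no common subsequence is longer.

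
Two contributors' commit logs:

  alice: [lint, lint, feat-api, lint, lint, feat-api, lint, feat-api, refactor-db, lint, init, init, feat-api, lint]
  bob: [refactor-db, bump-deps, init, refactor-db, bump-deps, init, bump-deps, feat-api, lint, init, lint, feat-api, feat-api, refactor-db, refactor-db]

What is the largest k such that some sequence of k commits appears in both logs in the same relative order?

6

Match feat-api at alice[3]=bob[8] → lint at alice[4]=bob[9] → lint at alice[5]=bob[11] → feat-api at alice[6]=bob[12] → feat-api at alice[8]=bob[13] → refactor-db at alice[9]=bob[15] — 6 commits in the same relative order in both. dp[14][15] = 6 confirms this is the maximum.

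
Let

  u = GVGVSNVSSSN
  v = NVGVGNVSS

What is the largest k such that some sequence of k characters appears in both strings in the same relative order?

7

Let dp[i][j] be the LCS length of the first i characters of u and the first j characters of v. dp[i][j] = dp[i-1][j-1]+1 when the i-th and j-th characters match, else max(dp[i-1][j], dp[i][j-1]).
    ·  N  V  G  V  G  N  V  S  S
 ·  0  0  0  0  0  0  0  0  0  0
 G  0  0  0  1  1  1  1  1  1  1
 V  0  0  1  1  2  2  2  2  2  2
 G  0  0  1  2  2  3  3  3  3  3
 V  0  0  1  2  3  3  3  4  4  4
 S  0  0  1  2  3  3  3  4  5  5
 N  0  1  1  2  3  3  4  4  5  5
 V  0  1  2  2  3  3  4  5  5  5
 S  0  1  2  2  3  3  4  5  6  6
 S  0  1  2  2  3  3  4  5  6  7
 S  0  1  2  2  3  3  4  5  6  7
 N  0  1  2  2  3  3  4  5  6  7
dp[11][9] = 7. One LCS (by backtracking along matches): GVGNVSS.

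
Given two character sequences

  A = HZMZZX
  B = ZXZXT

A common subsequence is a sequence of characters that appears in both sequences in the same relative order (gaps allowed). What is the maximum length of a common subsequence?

3

Let dp[i][j] be the LCS length of the first i characters of A and the first j characters of B. dp[i][j] = dp[i-1][j-1]+1 when the i-th and j-th characters match, else max(dp[i-1][j], dp[i][j-1]).
    ·  Z  X  Z  X  T
 ·  0  0  0  0  0  0
 H  0  0  0  0  0  0
 Z  0  1  1  1  1  1
 M  0  1  1  1  1  1
 Z  0  1  1  2  2  2
 Z  0  1  1  2  2  2
 X  0  1  2  2  3  3
dp[6][5] = 3. One LCS (by backtracking along matches): ZZX.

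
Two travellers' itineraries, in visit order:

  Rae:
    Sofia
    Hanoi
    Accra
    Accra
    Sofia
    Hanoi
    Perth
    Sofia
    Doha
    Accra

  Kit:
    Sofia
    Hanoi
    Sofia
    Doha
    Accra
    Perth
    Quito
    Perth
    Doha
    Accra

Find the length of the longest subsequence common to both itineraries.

One common subsequence of length 6: Sofia (Rae #1, Kit #1), then Hanoi (Rae #2, Kit #2), then Accra (Rae #3, Kit #5), then Perth (Rae #7, Kit #8), then Doha (Rae #9, Kit #9), then Accra (Rae #10, Kit #10). dp[10][10] = 6 confirms this is the maximum.

6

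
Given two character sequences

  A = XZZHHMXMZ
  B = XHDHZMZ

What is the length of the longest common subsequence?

5

One common subsequence of length 5: X [1,1], then H [4,2], then H [5,4], then M [8,6], then Z [9,7]. The LCS DP gives dp[9][7] = 5, so this is optimal.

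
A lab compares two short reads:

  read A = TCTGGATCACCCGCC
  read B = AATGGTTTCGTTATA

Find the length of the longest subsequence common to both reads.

Taking T [1,8], C [2,9], T [3,12], A [6,13], T [7,14], A [9,15] gives a common subsequence of length 6. dp[15][15] = 6 confirms this is the maximum.

6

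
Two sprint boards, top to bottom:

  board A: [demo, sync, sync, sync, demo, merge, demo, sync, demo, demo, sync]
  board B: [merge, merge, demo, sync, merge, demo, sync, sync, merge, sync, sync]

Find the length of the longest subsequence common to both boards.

7

Pick demo at board A[1]=board B[3], sync at board A[2]=board B[4], sync at board A[3]=board B[7], sync at board A[4]=board B[8], merge at board A[6]=board B[9], sync at board A[8]=board B[10], sync at board A[11]=board B[11]; all 7 tasks appear in both, in order. Since dp[11][11] = 7, nothing longer is possible.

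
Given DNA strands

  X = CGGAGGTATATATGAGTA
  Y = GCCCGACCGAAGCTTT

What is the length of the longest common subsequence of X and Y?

One common subsequence of length 9: C [1,4] → G [3,5] → A [4,6] → G [6,9] → A [8,10] → A [10,11] → T [11,14] → T [13,15] → T [17,16]. dp[18][16] = 9 confirms this is the maximum.

9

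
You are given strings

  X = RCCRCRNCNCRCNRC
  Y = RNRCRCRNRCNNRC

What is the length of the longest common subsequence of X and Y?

One common subsequence of length 11: R (X #1, Y #3) → C (X #3, Y #4) → R (X #4, Y #5) → C (X #5, Y #6) → R (X #6, Y #7) → N (X #7, Y #8) → C (X #8, Y #10) → N (X #9, Y #11) → N (X #13, Y #12) → R (X #14, Y #13) → C (X #15, Y #14). dp[15][14] = 11 confirms this is the maximum.

11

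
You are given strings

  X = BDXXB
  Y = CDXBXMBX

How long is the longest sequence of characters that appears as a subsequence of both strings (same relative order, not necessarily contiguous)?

4

Pick D at X[2]=Y[2], X at X[3]=Y[3], X at X[4]=Y[5], B at X[5]=Y[7]; all 4 characters appear in both, in order. Since dp[5][8] = 4, nothing longer is possible.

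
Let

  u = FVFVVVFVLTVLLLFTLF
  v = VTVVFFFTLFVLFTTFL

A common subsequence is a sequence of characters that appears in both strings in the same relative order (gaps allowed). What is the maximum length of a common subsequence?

One common subsequence of length 10: V [2,1]; then V [4,3]; then V [5,4]; then F [7,7]; then L [9,9]; then V [11,11]; then L [14,12]; then F [15,13]; then T [16,15]; then L [17,17]. dp[18][17] = 10 confirms this is the maximum.

10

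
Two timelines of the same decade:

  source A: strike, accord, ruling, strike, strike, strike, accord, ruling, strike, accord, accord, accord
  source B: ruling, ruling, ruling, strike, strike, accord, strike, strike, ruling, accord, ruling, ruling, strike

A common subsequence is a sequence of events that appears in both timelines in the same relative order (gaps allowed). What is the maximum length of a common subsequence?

7

Taking strike at source A[1]=source B[5]; then accord at source A[2]=source B[6]; then strike at source A[4]=source B[7]; then strike at source A[5]=source B[8]; then accord at source A[7]=source B[10]; then ruling at source A[8]=source B[12]; then strike at source A[9]=source B[13] gives a common subsequence of length 7. Since dp[12][13] = 7, nothing longer is possible.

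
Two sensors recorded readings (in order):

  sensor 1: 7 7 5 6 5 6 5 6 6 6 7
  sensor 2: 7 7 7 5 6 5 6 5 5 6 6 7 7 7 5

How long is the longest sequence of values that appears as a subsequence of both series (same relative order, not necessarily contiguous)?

10

Match 7 at sensor 1[1]=sensor 2[2] → 7 at sensor 1[2]=sensor 2[3] → 5 at sensor 1[3]=sensor 2[4] → 6 at sensor 1[4]=sensor 2[5] → 5 at sensor 1[5]=sensor 2[6] → 6 at sensor 1[6]=sensor 2[7] → 5 at sensor 1[7]=sensor 2[9] → 6 at sensor 1[8]=sensor 2[10] → 6 at sensor 1[9]=sensor 2[11] → 7 at sensor 1[11]=sensor 2[14] — 10 values in the same relative order in both, and the DP table's final entry dp[11][15] is also 10, so no common subsequence is longer.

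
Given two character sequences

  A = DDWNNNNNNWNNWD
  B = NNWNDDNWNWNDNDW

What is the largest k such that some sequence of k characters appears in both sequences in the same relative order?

Taking N (A #4, B #1) → N (A #5, B #2) → N (A #6, B #4) → N (A #7, B #7) → N (A #9, B #9) → W (A #10, B #10) → N (A #11, B #11) → N (A #12, B #13) → W (A #13, B #15) gives a common subsequence of length 9, and the DP table's final entry dp[14][15] is also 9, so no common subsequence is longer.

9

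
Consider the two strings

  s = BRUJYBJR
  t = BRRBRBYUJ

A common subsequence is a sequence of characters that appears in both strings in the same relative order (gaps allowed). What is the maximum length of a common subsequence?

4

Let dp[i][j] be the LCS length of the first i characters of s and the first j characters of t. dp[i][j] = dp[i-1][j-1]+1 when the i-th and j-th characters match, else max(dp[i-1][j], dp[i][j-1]).
    ·  B  R  R  B  R  B  Y  U  J
 ·  0  0  0  0  0  0  0  0  0  0
 B  0  1  1  1  1  1  1  1  1  1
 R  0  1  2  2  2  2  2  2  2  2
 U  0  1  2  2  2  2  2  2  3  3
 J  0  1  2  2  2  2  2  2  3  4
 Y  0  1  2  2  2  2  2  3  3  4
 B  0  1  2  2  3  3  3  3  3  4
 J  0  1  2  2  3  3  3  3  3  4
 R  0  1  2  3  3  4  4  4  4  4
dp[8][9] = 4. One LCS (by backtracking along matches): BRUJ.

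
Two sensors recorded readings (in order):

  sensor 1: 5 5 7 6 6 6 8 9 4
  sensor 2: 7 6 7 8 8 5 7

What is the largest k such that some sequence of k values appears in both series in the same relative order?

Let dp[i][j] be the LCS length of the first i values of sensor 1 and the first j values of sensor 2. dp[i][j] = dp[i-1][j-1]+1 when the i-th and j-th values match, else max(dp[i-1][j], dp[i][j-1]).
    ·  7  6  7  8  8  5  7
 ·  0  0  0  0  0  0  0  0
 5  0  0  0  0  0  0  1  1
 5  0  0  0  0  0  0  1  1
 7  0  1  1  1  1  1  1  2
 6  0  1  2  2  2  2  2  2
 6  0  1  2  2  2  2  2  2
 6  0  1  2  2  2  2  2  2
 8  0  1  2  2  3  3  3  3
 9  0  1  2  2  3  3  3  3
 4  0  1  2  2  3  3  3  3
dp[9][7] = 3. One LCS (by backtracking along matches): 7, 6, 8.

3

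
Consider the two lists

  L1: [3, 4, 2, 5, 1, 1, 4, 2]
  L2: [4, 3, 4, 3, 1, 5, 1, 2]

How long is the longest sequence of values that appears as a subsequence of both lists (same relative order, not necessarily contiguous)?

Taking 3 at L1[1]=L2[2]; then 4 at L1[2]=L2[3]; then 5 at L1[4]=L2[6]; then 1 at L1[6]=L2[7]; then 2 at L1[8]=L2[8] gives a common subsequence of length 5. dp[8][8] = 5 confirms this is the maximum.

5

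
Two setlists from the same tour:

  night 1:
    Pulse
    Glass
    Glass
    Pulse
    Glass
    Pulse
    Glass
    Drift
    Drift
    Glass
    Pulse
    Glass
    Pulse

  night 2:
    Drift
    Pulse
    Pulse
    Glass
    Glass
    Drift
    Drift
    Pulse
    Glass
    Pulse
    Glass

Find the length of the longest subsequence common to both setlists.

9

Taking Pulse [1,2], Pulse [4,3], Glass [5,4], Glass [7,5], Drift [8,6], Drift [9,7], Glass [10,9], Pulse [11,10], Glass [12,11] gives a common subsequence of length 9. The LCS DP gives dp[13][11] = 9, so this is optimal.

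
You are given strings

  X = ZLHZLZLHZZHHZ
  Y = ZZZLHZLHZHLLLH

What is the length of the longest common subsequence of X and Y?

9

One common subsequence of length 9: Z [1,3]; then L [2,4]; then H [3,5]; then Z [6,6]; then L [7,7]; then H [8,8]; then Z [10,9]; then H [11,10]; then H [12,14]. dp[13][14] = 9 confirms this is the maximum.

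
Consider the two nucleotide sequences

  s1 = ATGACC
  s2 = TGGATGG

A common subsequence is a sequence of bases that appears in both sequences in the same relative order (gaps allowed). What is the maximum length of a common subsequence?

Let dp[i][j] be the LCS length of the first i bases of s1 and the first j bases of s2. dp[i][j] = dp[i-1][j-1]+1 when the i-th and j-th bases match, else max(dp[i-1][j], dp[i][j-1]).
    ·  T  G  G  A  T  G  G
 ·  0  0  0  0  0  0  0  0
 A  0  0  0  0  1  1  1  1
 T  0  1  1  1  1  2  2  2
 G  0  1  2  2  2  2  3  3
 A  0  1  2  2  3  3  3  3
 C  0  1  2  2  3  3  3  3
 C  0  1  2  2  3  3  3  3
dp[6][7] = 3. One LCS (by backtracking along matches): ATG.

3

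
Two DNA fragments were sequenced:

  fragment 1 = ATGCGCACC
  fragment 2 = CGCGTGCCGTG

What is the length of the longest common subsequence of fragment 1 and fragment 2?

5

Taking G (fragment 1 #3, fragment 2 #2) → C (fragment 1 #4, fragment 2 #3) → G (fragment 1 #5, fragment 2 #6) → C (fragment 1 #6, fragment 2 #7) → C (fragment 1 #8, fragment 2 #8) gives a common subsequence of length 5, and the DP table's final entry dp[9][11] is also 5, so no common subsequence is longer.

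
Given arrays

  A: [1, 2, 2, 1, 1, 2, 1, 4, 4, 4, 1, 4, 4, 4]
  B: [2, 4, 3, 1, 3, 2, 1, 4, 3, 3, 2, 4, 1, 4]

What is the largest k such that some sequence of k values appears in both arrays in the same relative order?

8

Match 2 (A #2, B #1); then 1 (A #4, B #4); then 2 (A #6, B #6); then 1 (A #7, B #7); then 4 (A #8, B #8); then 4 (A #10, B #12); then 1 (A #11, B #13); then 4 (A #14, B #14) — 8 values in the same relative order in both. dp[14][14] = 8 confirms this is the maximum.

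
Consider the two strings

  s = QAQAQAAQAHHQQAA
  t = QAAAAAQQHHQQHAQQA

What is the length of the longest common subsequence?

Pick Q (s #1, t #1), A (s #2, t #3), A (s #4, t #4), A (s #6, t #5), A (s #7, t #6), Q (s #8, t #8), H (s #10, t #9), H (s #11, t #10), Q (s #12, t #11), Q (s #13, t #12), A (s #14, t #14), A (s #15, t #17); all 12 characters appear in both, in order. The LCS DP gives dp[15][17] = 12, so this is optimal.

12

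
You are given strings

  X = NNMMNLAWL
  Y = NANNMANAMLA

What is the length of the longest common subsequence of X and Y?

6

Taking N [1,3] → N [2,4] → M [3,5] → M [4,9] → L [6,10] → A [7,11] gives a common subsequence of length 6, and the DP table's final entry dp[9][11] is also 6, so no common subsequence is longer.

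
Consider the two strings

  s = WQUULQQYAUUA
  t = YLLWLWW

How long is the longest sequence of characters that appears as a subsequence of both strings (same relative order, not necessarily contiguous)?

2

Pick W (s #1, t #4); then L (s #5, t #5); all 2 characters appear in both, in order. Since dp[12][7] = 2, nothing longer is possible.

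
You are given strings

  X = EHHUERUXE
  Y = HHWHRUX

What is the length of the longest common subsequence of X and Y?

Let dp[i][j] be the LCS length of the first i characters of X and the first j characters of Y. dp[i][j] = dp[i-1][j-1]+1 when the i-th and j-th characters match, else max(dp[i-1][j], dp[i][j-1]).
    ·  H  H  W  H  R  U  X
 ·  0  0  0  0  0  0  0  0
 E  0  0  0  0  0  0  0  0
 H  0  1  1  1  1  1  1  1
 H  0  1  2  2  2  2  2  2
 U  0  1  2  2  2  2  3  3
 E  0  1  2  2  2  2  3  3
 R  0  1  2  2  2  3  3  3
 U  0  1  2  2  2  3  4  4
 X  0  1  2  2  2  3  4  5
 E  0  1  2  2  2  3  4  5
dp[9][7] = 5. One LCS (by backtracking along matches): HHRUX.

5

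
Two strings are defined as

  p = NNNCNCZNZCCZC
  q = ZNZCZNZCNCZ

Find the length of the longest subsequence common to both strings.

Pick N (p #1, q #2), then C (p #6, q #4), then Z (p #7, q #5), then N (p #8, q #6), then Z (p #9, q #7), then C (p #10, q #8), then C (p #11, q #10), then Z (p #12, q #11); all 8 characters appear in both, in order. Since dp[13][11] = 8, nothing longer is possible.

8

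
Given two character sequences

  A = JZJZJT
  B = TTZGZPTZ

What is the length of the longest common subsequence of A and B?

Match Z [2,3]; then Z [4,5]; then T [6,7] — 3 characters in the same relative order in both. dp[6][8] = 3 confirms this is the maximum.

3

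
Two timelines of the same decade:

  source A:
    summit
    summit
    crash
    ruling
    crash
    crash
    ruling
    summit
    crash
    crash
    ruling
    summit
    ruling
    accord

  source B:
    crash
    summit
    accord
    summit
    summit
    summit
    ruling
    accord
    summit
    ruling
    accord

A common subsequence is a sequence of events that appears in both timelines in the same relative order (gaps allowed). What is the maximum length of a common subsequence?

Match summit (source A #1, source B #4); then summit (source A #2, source B #5); then summit (source A #8, source B #6); then ruling (source A #11, source B #7); then summit (source A #12, source B #9); then ruling (source A #13, source B #10); then accord (source A #14, source B #11) — 7 events in the same relative order in both. Since dp[14][11] = 7, nothing longer is possible.

7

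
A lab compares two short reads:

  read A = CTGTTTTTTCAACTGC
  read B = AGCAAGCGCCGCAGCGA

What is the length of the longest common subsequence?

7

Pick G (read A #3, read B #2), C (read A #10, read B #3), A (read A #11, read B #4), A (read A #12, read B #5), C (read A #13, read B #12), G (read A #15, read B #14), C (read A #16, read B #15); all 7 bases appear in both, in order, and the DP table's final entry dp[16][17] is also 7, so no common subsequence is longer.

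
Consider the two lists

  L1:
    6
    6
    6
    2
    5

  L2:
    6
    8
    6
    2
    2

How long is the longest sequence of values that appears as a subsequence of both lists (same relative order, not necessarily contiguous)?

3

Let dp[i][j] be the LCS length of the first i values of L1 and the first j values of L2. dp[i][j] = dp[i-1][j-1]+1 when the i-th and j-th values match, else max(dp[i-1][j], dp[i][j-1]).
    ·  6  8  6  2  2
 ·  0  0  0  0  0  0
 6  0  1  1  1  1  1
 6  0  1  1  2  2  2
 6  0  1  1  2  2  2
 2  0  1  1  2  3  3
 5  0  1  1  2  3  3
dp[5][5] = 3. One LCS (by backtracking along matches): 6, 6, 2.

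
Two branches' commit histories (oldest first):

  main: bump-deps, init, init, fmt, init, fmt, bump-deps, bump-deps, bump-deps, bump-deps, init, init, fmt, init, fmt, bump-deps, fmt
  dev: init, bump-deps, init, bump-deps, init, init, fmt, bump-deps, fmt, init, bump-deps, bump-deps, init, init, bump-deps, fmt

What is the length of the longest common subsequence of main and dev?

12

Match bump-deps [1,2], then init [2,3], then init [3,5], then init [5,6], then fmt [6,7], then bump-deps [7,8], then bump-deps [9,11], then bump-deps [10,12], then init [12,13], then init [14,14], then bump-deps [16,15], then fmt [17,16] — 12 commits in the same relative order in both, and the DP table's final entry dp[17][16] is also 12, so no common subsequence is longer.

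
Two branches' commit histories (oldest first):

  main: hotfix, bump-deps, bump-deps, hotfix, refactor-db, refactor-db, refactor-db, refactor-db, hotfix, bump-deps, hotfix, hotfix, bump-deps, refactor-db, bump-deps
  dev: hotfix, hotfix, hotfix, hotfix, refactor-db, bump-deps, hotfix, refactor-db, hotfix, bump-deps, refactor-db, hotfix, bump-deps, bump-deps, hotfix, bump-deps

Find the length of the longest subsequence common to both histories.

Match hotfix (main #1, dev #4); then bump-deps (main #3, dev #6); then hotfix (main #4, dev #7); then refactor-db (main #5, dev #8); then refactor-db (main #8, dev #11); then hotfix (main #9, dev #12); then bump-deps (main #10, dev #14); then hotfix (main #12, dev #15); then bump-deps (main #15, dev #16) — 9 commits in the same relative order in both. dp[15][16] = 9 confirms this is the maximum.

9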